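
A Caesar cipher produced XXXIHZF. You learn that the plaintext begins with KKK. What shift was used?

From the crib: X(23)−K(10)=13, so the shift is 13.

13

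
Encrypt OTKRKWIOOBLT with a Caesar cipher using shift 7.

VARYRDPVVISA

O(14): 14+7=21 → V
T(19): 19+7=26≡0 → A
K(10): 10+7=17 → R
R(17): 17+7=24 → Y
K(10): 10+7=17 → R
W(22): 22+7=29≡3 → D
I(8): 8+7=15 → P
O(14): 14+7=21 → V
O(14): 14+7=21 → V
B(1): 1+7=8 → I
L(11): 11+7=18 → S
T(19): 19+7=26≡0 → A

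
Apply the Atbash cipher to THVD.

GSEW

T(19) → G(6)
H(7) → S(18)
V(21) → E(4)
D(3) → W(22)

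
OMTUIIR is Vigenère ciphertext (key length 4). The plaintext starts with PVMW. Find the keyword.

ZRHY

Subtract each crib letter from the matching ciphertext letter (mod 26):
O(14)−P(15)=-1≡25 → Z
M(12)−V(21)=-9≡17 → R
T(19)−M(12)=7 → H
U(20)−W(22)=-2≡24 → Y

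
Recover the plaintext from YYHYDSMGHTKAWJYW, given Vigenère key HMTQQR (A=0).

RMOINBFUODUJPXFG

Repeat the key across the ciphertext: HMTQQRHMTQQRHMTQ
Y(24)−H(7): 17 → R
Y(24)−M(12): 12 → M
H(7)−T(19): -12≡14 → O
Y(24)−Q(16): 8 → I
D(3)−Q(16): -13≡13 → N
S(18)−R(17): 1 → B
M(12)−H(7): 5 → F
G(6)−M(12): -6≡20 → U
H(7)−T(19): -12≡14 → O
T(19)−Q(16): 3 → D
K(10)−Q(16): -6≡20 → U
A(0)−R(17): -17≡9 → J
W(22)−H(7): 15 → P
J(9)−M(12): -3≡23 → X
Y(24)−T(19): 5 → F
W(22)−Q(16): 6 → G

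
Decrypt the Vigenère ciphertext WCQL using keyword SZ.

EDYM

Repeat the key across the ciphertext: SZSZ
W(22)−S(18): 4 → E
C(2)−Z(25): -23≡3 → D
Q(16)−S(18): -2≡24 → Y
L(11)−Z(25): -14≡12 → M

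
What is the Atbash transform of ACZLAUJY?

ZXAOZFQB

A(0) → Z(25)
C(2) → X(23)
Z(25) → A(0)
L(11) → O(14)
A(0) → Z(25)
U(20) → F(5)
J(9) → Q(16)
Y(24) → B(1)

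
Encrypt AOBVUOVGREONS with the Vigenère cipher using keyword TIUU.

Repeat the key across the message: TIUUTIUUTIUUT
A(0)+T(19): 19 → T
O(14)+I(8): 22 → W
B(1)+U(20): 21 → V
V(21)+U(20): 41≡15 → P
U(20)+T(19): 39≡13 → N
O(14)+I(8): 22 → W
V(21)+U(20): 41≡15 → P
G(6)+U(20): 26≡0 → A
R(17)+T(19): 36≡10 → K
E(4)+I(8): 12 → M
O(14)+U(20): 34≡8 → I
N(13)+U(20): 33≡7 → H
S(18)+T(19): 37≡11 → L

TWVPNWPAKMIHL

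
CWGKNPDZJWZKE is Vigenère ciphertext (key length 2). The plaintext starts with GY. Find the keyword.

Subtract each crib letter from the matching ciphertext letter (mod 26):
C(2)−G(6)=-4≡22 → W
W(22)−Y(24)=-2≡24 → Y

WY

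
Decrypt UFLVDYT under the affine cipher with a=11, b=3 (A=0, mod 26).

LMWEAJS

The inverse of 11 mod 26 is 19, since 11·19=209≡1. Apply D(y)=19·(y−3) mod 26:
U(20): 19·(20−3)=323≡11 → L
F(5): 19·(5−3)=38≡12 → M
L(11): 19·(11−3)=152≡22 → W
V(21): 19·(21−3)=342≡4 → E
D(3): 19·(3−3)=0 → A
Y(24): 19·(24−3)=399≡9 → J
T(19): 19·(19−3)=304≡18 → S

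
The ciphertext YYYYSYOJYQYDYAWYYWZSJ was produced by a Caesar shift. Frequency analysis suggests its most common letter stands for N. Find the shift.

11

The most frequent ciphertext letter is Y (appears 10 times).
Y is position 24; N is position 13.
Shift = 11.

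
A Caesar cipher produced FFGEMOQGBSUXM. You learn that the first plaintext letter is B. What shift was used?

4

From the crib: F(5)−B(1)=4, so the shift is 4.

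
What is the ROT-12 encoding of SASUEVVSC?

S(18): 18+12=30≡4 → E
A(0): 0+12=12 → M
S(18): 18+12=30≡4 → E
U(20): 20+12=32≡6 → G
E(4): 4+12=16 → Q
V(21): 21+12=33≡7 → H
V(21): 21+12=33≡7 → H
S(18): 18+12=30≡4 → E
C(2): 2+12=14 → O

EMEGQHHEO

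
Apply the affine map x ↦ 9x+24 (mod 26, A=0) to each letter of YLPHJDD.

Y(24): 9·24+24=240≡6 → G
L(11): 9·11+24=123≡19 → T
P(15): 9·15+24=159≡3 → D
H(7): 9·7+24=87≡9 → J
J(9): 9·9+24=105≡1 → B
D(3): 9·3+24=51≡25 → Z
D(3): 9·3+24=51≡25 → Z

GTDJBZZ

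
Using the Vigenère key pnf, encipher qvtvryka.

Repeat the key across the message: pnfpnfpn
q(16)+p(15): 31≡5 → f
v(21)+n(13): 34≡8 → i
t(19)+f(5): 24 → y
v(21)+p(15): 36≡10 → k
r(17)+n(13): 30≡4 → e
y(24)+f(5): 29≡3 → d
k(10)+p(15): 25 → z
a(0)+n(13): 13 → n

fiykedzn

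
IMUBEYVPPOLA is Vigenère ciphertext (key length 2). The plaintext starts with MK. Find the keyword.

WC

Subtract each crib letter from the matching ciphertext letter (mod 26):
I(8)−M(12)=-4≡22 → W
M(12)−K(10)=2 → C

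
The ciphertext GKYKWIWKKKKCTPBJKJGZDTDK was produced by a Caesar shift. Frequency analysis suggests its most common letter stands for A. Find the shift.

The most frequent ciphertext letter is K (appears 8 times).
K is position 10; A is position 0.
Shift = 10.

10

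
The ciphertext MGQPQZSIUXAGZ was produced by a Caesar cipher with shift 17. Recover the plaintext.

VPZYZIBRDGJPI

M(12): 12−17=-5≡21 → V
G(6): 6−17=-11≡15 → P
Q(16): 16−17=-1≡25 → Z
P(15): 15−17=-2≡24 → Y
Q(16): 16−17=-1≡25 → Z
Z(25): 25−17=8 → I
S(18): 18−17=1 → B
I(8): 8−17=-9≡17 → R
U(20): 20−17=3 → D
X(23): 23−17=6 → G
A(0): 0−17=-17≡9 → J
G(6): 6−17=-11≡15 → P
Z(25): 25−17=8 → I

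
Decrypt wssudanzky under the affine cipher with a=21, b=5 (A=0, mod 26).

The inverse of 21 mod 26 is 5, since 21·5=105≡1. Apply D(y)=5·(y−5) mod 26:
w(22): 5·(22−5)=85≡7 → h
s(18): 5·(18−5)=65≡13 → n
s(18): 5·(18−5)=65≡13 → n
u(20): 5·(20−5)=75≡23 → x
d(3): 5·(3−5)=-10≡16 → q
a(0): 5·(0−5)=-25≡1 → b
n(13): 5·(13−5)=40≡14 → o
z(25): 5·(25−5)=100≡22 → w
k(10): 5·(10−5)=25 → z
y(24): 5·(24−5)=95≡17 → r

hnnxqbowzr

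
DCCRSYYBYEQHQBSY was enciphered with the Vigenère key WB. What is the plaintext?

Repeat the key across the ciphertext: WBWBWBWBWBWBWBWB
D(3)−W(22): -19≡7 → H
C(2)−B(1): 1 → B
C(2)−W(22): -20≡6 → G
R(17)−B(1): 16 → Q
S(18)−W(22): -4≡22 → W
Y(24)−B(1): 23 → X
Y(24)−W(22): 2 → C
B(1)−B(1): 0 → A
Y(24)−W(22): 2 → C
E(4)−B(1): 3 → D
Q(16)−W(22): -6≡20 → U
H(7)−B(1): 6 → G
Q(16)−W(22): -6≡20 → U
B(1)−B(1): 0 → A
S(18)−W(22): -4≡22 → W
Y(24)−B(1): 23 → X

HBGQWXCACDUGUAWX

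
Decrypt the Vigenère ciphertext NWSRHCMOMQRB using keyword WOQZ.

Repeat the key across the ciphertext: WOQZWOQZWOQZ
N(13)−W(22): -9≡17 → R
W(22)−O(14): 8 → I
S(18)−Q(16): 2 → C
R(17)−Z(25): -8≡18 → S
H(7)−W(22): -15≡11 → L
C(2)−O(14): -12≡14 → O
M(12)−Q(16): -4≡22 → W
O(14)−Z(25): -11≡15 → P
M(12)−W(22): -10≡16 → Q
Q(16)−O(14): 2 → C
R(17)−Q(16): 1 → B
B(1)−Z(25): -24≡2 → C

RICSLOWPQCBC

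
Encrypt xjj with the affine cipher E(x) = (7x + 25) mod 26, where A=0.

x(23): 7·23+25=186≡4 → e
j(9): 7·9+25=88≡10 → k
j(9): 7·9+25=88≡10 → k

ekk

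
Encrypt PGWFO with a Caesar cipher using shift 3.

SJZIR

P(15): 15+3=18 → S
G(6): 6+3=9 → J
W(22): 22+3=25 → Z
F(5): 5+3=8 → I
O(14): 14+3=17 → R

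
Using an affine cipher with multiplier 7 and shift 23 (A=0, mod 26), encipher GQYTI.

NFJAB

G(6): 7·6+23=65≡13 → N
Q(16): 7·16+23=135≡5 → F
Y(24): 7·24+23=191≡9 → J
T(19): 7·19+23=156≡0 → A
I(8): 7·8+23=79≡1 → B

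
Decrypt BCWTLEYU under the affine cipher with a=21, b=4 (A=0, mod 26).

LQMXJAWC

The inverse of 21 mod 26 is 5, since 21·5=105≡1. Apply D(y)=5·(y−4) mod 26:
B(1): 5·(1−4)=-15≡11 → L
C(2): 5·(2−4)=-10≡16 → Q
W(22): 5·(22−4)=90≡12 → M
T(19): 5·(19−4)=75≡23 → X
L(11): 5·(11−4)=35≡9 → J
E(4): 5·(4−4)=0 → A
Y(24): 5·(24−4)=100≡22 → W
U(20): 5·(20−4)=80≡2 → C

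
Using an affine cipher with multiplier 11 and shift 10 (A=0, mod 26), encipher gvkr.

yhqp

g(6): 11·6+10=76≡24 → y
v(21): 11·21+10=241≡7 → h
k(10): 11·10+10=120≡16 → q
r(17): 11·17+10=197≡15 → p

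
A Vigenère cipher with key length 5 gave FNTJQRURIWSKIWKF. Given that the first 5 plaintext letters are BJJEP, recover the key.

Subtract each crib letter from the matching ciphertext letter (mod 26):
F(5)−B(1)=4 → E
N(13)−J(9)=4 → E
T(19)−J(9)=10 → K
J(9)−E(4)=5 → F
Q(16)−P(15)=1 → B

EEKFB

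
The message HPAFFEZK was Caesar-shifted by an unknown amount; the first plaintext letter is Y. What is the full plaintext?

YGRWWVQB

From the crib: H(7)−Y(24)=-17≡9, so the shift is 9.
Subtract 9 from each ciphertext letter:
H(7): 7−9=-2≡24 → Y
P(15): 15−9=6 → G
A(0): 0−9=-9≡17 → R
F(5): 5−9=-4≡22 → W
F(5): 5−9=-4≡22 → W
E(4): 4−9=-5≡21 → V
Z(25): 25−9=16 → Q
K(10): 10−9=1 → B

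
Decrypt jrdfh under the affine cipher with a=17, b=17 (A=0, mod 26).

The inverse of 17 mod 26 is 23, since 17·23=391≡1. Apply D(y)=23·(y−17) mod 26:
j(9): 23·(9−17)=-184≡24 → y
r(17): 23·(17−17)=0 → a
d(3): 23·(3−17)=-322≡16 → q
f(5): 23·(5−17)=-276≡10 → k
h(7): 23·(7−17)=-230≡4 → e

yaqke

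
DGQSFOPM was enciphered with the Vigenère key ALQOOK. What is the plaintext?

DVAEREPB

Repeat the key across the ciphertext: ALQOOKAL
D(3)−A(0): 3 → D
G(6)−L(11): -5≡21 → V
Q(16)−Q(16): 0 → A
S(18)−O(14): 4 → E
F(5)−O(14): -9≡17 → R
O(14)−K(10): 4 → E
P(15)−A(0): 15 → P
M(12)−L(11): 1 → B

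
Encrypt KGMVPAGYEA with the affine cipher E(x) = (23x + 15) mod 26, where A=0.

K(10): 23·10+15=245≡11 → L
G(6): 23·6+15=153≡23 → X
M(12): 23·12+15=291≡5 → F
V(21): 23·21+15=498≡4 → E
P(15): 23·15+15=360≡22 → W
A(0): 23·0+15=15 → P
G(6): 23·6+15=153≡23 → X
Y(24): 23·24+15=567≡21 → V
E(4): 23·4+15=107≡3 → D
A(0): 23·0+15=15 → P

LXFEWPXVDP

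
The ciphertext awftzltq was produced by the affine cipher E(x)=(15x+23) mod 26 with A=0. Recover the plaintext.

vteyouyd

The inverse of 15 mod 26 is 7, since 15·7=105≡1. Apply D(y)=7·(y−23) mod 26:
a(0): 7·(0−23)=-161≡21 → v
w(22): 7·(22−23)=-7≡19 → t
f(5): 7·(5−23)=-126≡4 → e
t(19): 7·(19−23)=-28≡24 → y
z(25): 7·(25−23)=14 → o
l(11): 7·(11−23)=-84≡20 → u
t(19): 7·(19−23)=-28≡24 → y
q(16): 7·(16−23)=-49≡3 → d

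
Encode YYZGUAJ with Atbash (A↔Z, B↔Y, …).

Y(24) → B(1)
Y(24) → B(1)
Z(25) → A(0)
G(6) → T(19)
U(20) → F(5)
A(0) → Z(25)
J(9) → Q(16)

BBATFZQ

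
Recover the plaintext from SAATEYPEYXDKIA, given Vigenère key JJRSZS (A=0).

JRJBFGGVHFESZR

Repeat the key across the ciphertext: JJRSZSJJRSZSJJ
S(18)−J(9): 9 → J
A(0)−J(9): -9≡17 → R
A(0)−R(17): -17≡9 → J
T(19)−S(18): 1 → B
E(4)−Z(25): -21≡5 → F
Y(24)−S(18): 6 → G
P(15)−J(9): 6 → G
E(4)−J(9): -5≡21 → V
Y(24)−R(17): 7 → H
X(23)−S(18): 5 → F
D(3)−Z(25): -22≡4 → E
K(10)−S(18): -8≡18 → S
I(8)−J(9): -1≡25 → Z
A(0)−J(9): -9≡17 → R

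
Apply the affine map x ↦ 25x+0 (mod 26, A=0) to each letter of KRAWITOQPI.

K(10): 25·10+0=250≡16 → Q
R(17): 25·17+0=425≡9 → J
A(0): 25·0+0=0 → A
W(22): 25·22+0=550≡4 → E
I(8): 25·8+0=200≡18 → S
T(19): 25·19+0=475≡7 → H
O(14): 25·14+0=350≡12 → M
Q(16): 25·16+0=400≡10 → K
P(15): 25·15+0=375≡11 → L
I(8): 25·8+0=200≡18 → S

QJAESHMKLS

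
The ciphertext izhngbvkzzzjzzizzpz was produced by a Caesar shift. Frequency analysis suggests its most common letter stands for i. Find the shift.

The most frequent ciphertext letter is z (appears 9 times).
z is position 25; i is position 8.
Shift = 17.

17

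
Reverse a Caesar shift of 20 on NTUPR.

N(13): 13−20=-7≡19 → T
T(19): 19−20=-1≡25 → Z
U(20): 20−20=0 → A
P(15): 15−20=-5≡21 → V
R(17): 17−20=-3≡23 → X

TZAVX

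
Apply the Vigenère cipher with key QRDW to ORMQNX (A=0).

EIPMDO

Repeat the key across the message: QRDWQR
O(14)+Q(16): 30≡4 → E
R(17)+R(17): 34≡8 → I
M(12)+D(3): 15 → P
Q(16)+W(22): 38≡12 → M
N(13)+Q(16): 29≡3 → D
X(23)+R(17): 40≡14 → O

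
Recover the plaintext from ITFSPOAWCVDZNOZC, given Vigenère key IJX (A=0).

AKIKGRSNFNUCFFCU

Repeat the key across the ciphertext: IJXIJXIJXIJXIJXI
I(8)−I(8): 0 → A
T(19)−J(9): 10 → K
F(5)−X(23): -18≡8 → I
S(18)−I(8): 10 → K
P(15)−J(9): 6 → G
O(14)−X(23): -9≡17 → R
A(0)−I(8): -8≡18 → S
W(22)−J(9): 13 → N
C(2)−X(23): -21≡5 → F
V(21)−I(8): 13 → N
D(3)−J(9): -6≡20 → U
Z(25)−X(23): 2 → C
N(13)−I(8): 5 → F
O(14)−J(9): 5 → F
Z(25)−X(23): 2 → C
C(2)−I(8): -6≡20 → U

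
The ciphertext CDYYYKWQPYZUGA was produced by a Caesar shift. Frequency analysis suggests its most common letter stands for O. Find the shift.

The most frequent ciphertext letter is Y (appears 4 times).
Y is position 24; O is position 14.
Shift = 10.

10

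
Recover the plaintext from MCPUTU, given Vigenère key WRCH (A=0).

QLNNXD

Repeat the key across the ciphertext: WRCHWR
M(12)−W(22): -10≡16 → Q
C(2)−R(17): -15≡11 → L
P(15)−C(2): 13 → N
U(20)−H(7): 13 → N
T(19)−W(22): -3≡23 → X
U(20)−R(17): 3 → D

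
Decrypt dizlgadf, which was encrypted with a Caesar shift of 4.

zevhcwzb

d(3): 3−4=-1≡25 → z
i(8): 8−4=4 → e
z(25): 25−4=21 → v
l(11): 11−4=7 → h
g(6): 6−4=2 → c
a(0): 0−4=-4≡22 → w
d(3): 3−4=-1≡25 → z
f(5): 5−4=1 → b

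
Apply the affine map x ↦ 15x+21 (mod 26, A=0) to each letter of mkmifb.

m(12): 15·12+21=201≡19 → t
k(10): 15·10+21=171≡15 → p
m(12): 15·12+21=201≡19 → t
i(8): 15·8+21=141≡11 → l
f(5): 15·5+21=96≡18 → s
b(1): 15·1+21=36≡10 → k

tptlsk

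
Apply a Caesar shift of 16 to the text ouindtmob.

o(14): 14+16=30≡4 → e
u(20): 20+16=36≡10 → k
i(8): 8+16=24 → y
n(13): 13+16=29≡3 → d
d(3): 3+16=19 → t
t(19): 19+16=35≡9 → j
m(12): 12+16=28≡2 → c
o(14): 14+16=30≡4 → e
b(1): 1+16=17 → r

ekydtjcer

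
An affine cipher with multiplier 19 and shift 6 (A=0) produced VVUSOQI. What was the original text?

The inverse of 19 mod 26 is 11, since 19·11=209≡1. Apply D(y)=11·(y−6) mod 26:
V(21): 11·(21−6)=165≡9 → J
V(21): 11·(21−6)=165≡9 → J
U(20): 11·(20−6)=154≡24 → Y
S(18): 11·(18−6)=132≡2 → C
O(14): 11·(14−6)=88≡10 → K
Q(16): 11·(16−6)=110≡6 → G
I(8): 11·(8−6)=22 → W

JJYCKGW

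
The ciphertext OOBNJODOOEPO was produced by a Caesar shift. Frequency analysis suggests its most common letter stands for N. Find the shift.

The most frequent ciphertext letter is O (appears 6 times).
O is position 14; N is position 13.
Shift = 1.

1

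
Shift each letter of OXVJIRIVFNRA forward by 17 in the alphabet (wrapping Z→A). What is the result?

FOMAZIZMWEIR

O(14): 14+17=31≡5 → F
X(23): 23+17=40≡14 → O
V(21): 21+17=38≡12 → M
J(9): 9+17=26≡0 → A
I(8): 8+17=25 → Z
R(17): 17+17=34≡8 → I
I(8): 8+17=25 → Z
V(21): 21+17=38≡12 → M
F(5): 5+17=22 → W
N(13): 13+17=30≡4 → E
R(17): 17+17=34≡8 → I
A(0): 0+17=17 → R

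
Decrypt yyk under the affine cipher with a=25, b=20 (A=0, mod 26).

The inverse of 25 mod 26 is 25, since 25·25=625≡1. Apply D(y)=25·(y−20) mod 26:
y(24): 25·(24−20)=100≡22 → w
y(24): 25·(24−20)=100≡22 → w
k(10): 25·(10−20)=-250≡10 → k

wwk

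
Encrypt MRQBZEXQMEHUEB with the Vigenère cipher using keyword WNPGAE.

Repeat the key across the message: WNPGAEWNPGAEWN
M(12)+W(22): 34≡8 → I
R(17)+N(13): 30≡4 → E
Q(16)+P(15): 31≡5 → F
B(1)+G(6): 7 → H
Z(25)+A(0): 25 → Z
E(4)+E(4): 8 → I
X(23)+W(22): 45≡19 → T
Q(16)+N(13): 29≡3 → D
M(12)+P(15): 27≡1 → B
E(4)+G(6): 10 → K
H(7)+A(0): 7 → H
U(20)+E(4): 24 → Y
E(4)+W(22): 26≡0 → A
B(1)+N(13): 14 → O

IEFHZITDBKHYAO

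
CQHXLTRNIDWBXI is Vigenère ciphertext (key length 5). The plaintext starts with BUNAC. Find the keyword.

BWUXJ

Subtract each crib letter from the matching ciphertext letter (mod 26):
C(2)−B(1)=1 → B
Q(16)−U(20)=-4≡22 → W
H(7)−N(13)=-6≡20 → U
X(23)−A(0)=23 → X
L(11)−C(2)=9 → J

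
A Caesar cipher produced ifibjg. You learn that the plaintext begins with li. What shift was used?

From the crib: i(8)−l(11)=-3≡23, so the shift is 23.

23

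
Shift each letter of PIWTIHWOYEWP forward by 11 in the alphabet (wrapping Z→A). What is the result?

P(15): 15+11=26≡0 → A
I(8): 8+11=19 → T
W(22): 22+11=33≡7 → H
T(19): 19+11=30≡4 → E
I(8): 8+11=19 → T
H(7): 7+11=18 → S
W(22): 22+11=33≡7 → H
O(14): 14+11=25 → Z
Y(24): 24+11=35≡9 → J
E(4): 4+11=15 → P
W(22): 22+11=33≡7 → H
P(15): 15+11=26≡0 → A

ATHETSHZJPHA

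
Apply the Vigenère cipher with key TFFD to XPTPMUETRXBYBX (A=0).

QUYSFZJWKCGBUC

Repeat the key across the message: TFFDTFFDTFFDTF
X(23)+T(19): 42≡16 → Q
P(15)+F(5): 20 → U
T(19)+F(5): 24 → Y
P(15)+D(3): 18 → S
M(12)+T(19): 31≡5 → F
U(20)+F(5): 25 → Z
E(4)+F(5): 9 → J
T(19)+D(3): 22 → W
R(17)+T(19): 36≡10 → K
X(23)+F(5): 28≡2 → C
B(1)+F(5): 6 → G
Y(24)+D(3): 27≡1 → B
B(1)+T(19): 20 → U
X(23)+F(5): 28≡2 → C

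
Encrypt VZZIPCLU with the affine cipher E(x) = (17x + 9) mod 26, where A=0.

V(21): 17·21+9=366≡2 → C
Z(25): 17·25+9=434≡18 → S
Z(25): 17·25+9=434≡18 → S
I(8): 17·8+9=145≡15 → P
P(15): 17·15+9=264≡4 → E
C(2): 17·2+9=43≡17 → R
L(11): 17·11+9=196≡14 → O
U(20): 17·20+9=349≡11 → L

CSSPEROL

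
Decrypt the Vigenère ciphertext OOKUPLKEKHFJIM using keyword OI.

AGWMBDWWWZRBUE

Repeat the key across the ciphertext: OIOIOIOIOIOIOI
O(14)−O(14): 0 → A
O(14)−I(8): 6 → G
K(10)−O(14): -4≡22 → W
U(20)−I(8): 12 → M
P(15)−O(14): 1 → B
L(11)−I(8): 3 → D
K(10)−O(14): -4≡22 → W
E(4)−I(8): -4≡22 → W
K(10)−O(14): -4≡22 → W
H(7)−I(8): -1≡25 → Z
F(5)−O(14): -9≡17 → R
J(9)−I(8): 1 → B
I(8)−O(14): -6≡20 → U
M(12)−I(8): 4 → E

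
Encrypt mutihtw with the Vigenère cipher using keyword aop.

miiiviw

Repeat the key across the message: aopaopa
m(12)+a(0): 12 → m
u(20)+o(14): 34≡8 → i
t(19)+p(15): 34≡8 → i
i(8)+a(0): 8 → i
h(7)+o(14): 21 → v
t(19)+p(15): 34≡8 → i
w(22)+a(0): 22 → w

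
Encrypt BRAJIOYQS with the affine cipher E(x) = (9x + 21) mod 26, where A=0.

ESVYPRDJB

B(1): 9·1+21=30≡4 → E
R(17): 9·17+21=174≡18 → S
A(0): 9·0+21=21 → V
J(9): 9·9+21=102≡24 → Y
I(8): 9·8+21=93≡15 → P
O(14): 9·14+21=147≡17 → R
Y(24): 9·24+21=237≡3 → D
Q(16): 9·16+21=165≡9 → J
S(18): 9·18+21=183≡1 → B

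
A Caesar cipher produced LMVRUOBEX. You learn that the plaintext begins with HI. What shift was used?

4

From the crib: L(11)−H(7)=4, so the shift is 4.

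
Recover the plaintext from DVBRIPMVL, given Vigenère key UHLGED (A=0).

JOQLEMSOA

Repeat the key across the ciphertext: UHLGEDUHL
D(3)−U(20): -17≡9 → J
V(21)−H(7): 14 → O
B(1)−L(11): -10≡16 → Q
R(17)−G(6): 11 → L
I(8)−E(4): 4 → E
P(15)−D(3): 12 → M
M(12)−U(20): -8≡18 → S
V(21)−H(7): 14 → O
L(11)−L(11): 0 → A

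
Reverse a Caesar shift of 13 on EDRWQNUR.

E(4): 4−13=-9≡17 → R
D(3): 3−13=-10≡16 → Q
R(17): 17−13=4 → E
W(22): 22−13=9 → J
Q(16): 16−13=3 → D
N(13): 13−13=0 → A
U(20): 20−13=7 → H
R(17): 17−13=4 → E

RQEJDAHE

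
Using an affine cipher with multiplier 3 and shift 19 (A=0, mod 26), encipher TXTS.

T(19): 3·19+19=76≡24 → Y
X(23): 3·23+19=88≡10 → K
T(19): 3·19+19=76≡24 → Y
S(18): 3·18+19=73≡21 → V

YKYV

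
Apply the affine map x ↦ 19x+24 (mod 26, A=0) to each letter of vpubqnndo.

hxorqllde

v(21): 19·21+24=423≡7 → h
p(15): 19·15+24=309≡23 → x
u(20): 19·20+24=404≡14 → o
b(1): 19·1+24=43≡17 → r
q(16): 19·16+24=328≡16 → q
n(13): 19·13+24=271≡11 → l
n(13): 19·13+24=271≡11 → l
d(3): 19·3+24=81≡3 → d
o(14): 19·14+24=290≡4 → e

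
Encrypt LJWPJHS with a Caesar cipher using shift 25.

KIVOIGR

L(11): 11+25=36≡10 → K
J(9): 9+25=34≡8 → I
W(22): 22+25=47≡21 → V
P(15): 15+25=40≡14 → O
J(9): 9+25=34≡8 → I
H(7): 7+25=32≡6 → G
S(18): 18+25=43≡17 → R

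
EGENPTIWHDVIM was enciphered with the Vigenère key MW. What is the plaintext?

SKSRDXWAVHJMA

Repeat the key across the ciphertext: MWMWMWMWMWMWM
E(4)−M(12): -8≡18 → S
G(6)−W(22): -16≡10 → K
E(4)−M(12): -8≡18 → S
N(13)−W(22): -9≡17 → R
P(15)−M(12): 3 → D
T(19)−W(22): -3≡23 → X
I(8)−M(12): -4≡22 → W
W(22)−W(22): 0 → A
H(7)−M(12): -5≡21 → V
D(3)−W(22): -19≡7 → H
V(21)−M(12): 9 → J
I(8)−W(22): -14≡12 → M
M(12)−M(12): 0 → A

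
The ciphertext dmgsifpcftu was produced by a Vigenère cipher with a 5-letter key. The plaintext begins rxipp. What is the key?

Subtract each crib letter from the matching ciphertext letter (mod 26):
d(3)−r(17)=-14≡12 → m
m(12)−x(23)=-11≡15 → p
g(6)−i(8)=-2≡24 → y
s(18)−p(15)=3 → d
i(8)−p(15)=-7≡19 → t

mpydt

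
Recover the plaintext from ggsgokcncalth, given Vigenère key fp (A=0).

brnrjvxyxlgec

Repeat the key across the ciphertext: fpfpfpfpfpfpf
g(6)−f(5): 1 → b
g(6)−p(15): -9≡17 → r
s(18)−f(5): 13 → n
g(6)−p(15): -9≡17 → r
o(14)−f(5): 9 → j
k(10)−p(15): -5≡21 → v
c(2)−f(5): -3≡23 → x
n(13)−p(15): -2≡24 → y
c(2)−f(5): -3≡23 → x
a(0)−p(15): -15≡11 → l
l(11)−f(5): 6 → g
t(19)−p(15): 4 → e
h(7)−f(5): 2 → c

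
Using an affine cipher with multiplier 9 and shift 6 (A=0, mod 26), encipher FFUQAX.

F(5): 9·5+6=51≡25 → Z
F(5): 9·5+6=51≡25 → Z
U(20): 9·20+6=186≡4 → E
Q(16): 9·16+6=150≡20 → U
A(0): 9·0+6=6 → G
X(23): 9·23+6=213≡5 → F

ZZEUGF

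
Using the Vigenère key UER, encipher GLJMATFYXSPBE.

APAGEKZCOMTSY

Repeat the key across the message: UERUERUERUERU
G(6)+U(20): 26≡0 → A
L(11)+E(4): 15 → P
J(9)+R(17): 26≡0 → A
M(12)+U(20): 32≡6 → G
A(0)+E(4): 4 → E
T(19)+R(17): 36≡10 → K
F(5)+U(20): 25 → Z
Y(24)+E(4): 28≡2 → C
X(23)+R(17): 40≡14 → O
S(18)+U(20): 38≡12 → M
P(15)+E(4): 19 → T
B(1)+R(17): 18 → S
E(4)+U(20): 24 → Y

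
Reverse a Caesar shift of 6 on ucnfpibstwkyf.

u(20): 20−6=14 → o
c(2): 2−6=-4≡22 → w
n(13): 13−6=7 → h
f(5): 5−6=-1≡25 → z
p(15): 15−6=9 → j
i(8): 8−6=2 → c
b(1): 1−6=-5≡21 → v
s(18): 18−6=12 → m
t(19): 19−6=13 → n
w(22): 22−6=16 → q
k(10): 10−6=4 → e
y(24): 24−6=18 → s
f(5): 5−6=-1≡25 → z

owhzjcvmnqesz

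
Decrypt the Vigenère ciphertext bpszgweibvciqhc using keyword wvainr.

Repeat the key across the ciphertext: wvainrwvainrwva
b(1)−w(22): -21≡5 → f
p(15)−v(21): -6≡20 → u
s(18)−a(0): 18 → s
z(25)−i(8): 17 → r
g(6)−n(13): -7≡19 → t
w(22)−r(17): 5 → f
e(4)−w(22): -18≡8 → i
i(8)−v(21): -13≡13 → n
b(1)−a(0): 1 → b
v(21)−i(8): 13 → n
c(2)−n(13): -11≡15 → p
i(8)−r(17): -9≡17 → r
q(16)−w(22): -6≡20 → u
h(7)−v(21): -14≡12 → m
c(2)−a(0): 2 → c

fusrtfinbnprumc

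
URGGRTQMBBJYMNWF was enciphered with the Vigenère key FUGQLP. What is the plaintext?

Repeat the key across the ciphertext: FUGQLPFUGQLPFUGQ
U(20)−F(5): 15 → P
R(17)−U(20): -3≡23 → X
G(6)−G(6): 0 → A
G(6)−Q(16): -10≡16 → Q
R(17)−L(11): 6 → G
T(19)−P(15): 4 → E
Q(16)−F(5): 11 → L
M(12)−U(20): -8≡18 → S
B(1)−G(6): -5≡21 → V
B(1)−Q(16): -15≡11 → L
J(9)−L(11): -2≡24 → Y
Y(24)−P(15): 9 → J
M(12)−F(5): 7 → H
N(13)−U(20): -7≡19 → T
W(22)−G(6): 16 → Q
F(5)−Q(16): -11≡15 → P

PXAQGELSVLYJHTQP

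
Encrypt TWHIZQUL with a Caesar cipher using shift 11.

T(19): 19+11=30≡4 → E
W(22): 22+11=33≡7 → H
H(7): 7+11=18 → S
I(8): 8+11=19 → T
Z(25): 25+11=36≡10 → K
Q(16): 16+11=27≡1 → B
U(20): 20+11=31≡5 → F
L(11): 11+11=22 → W

EHSTKBFW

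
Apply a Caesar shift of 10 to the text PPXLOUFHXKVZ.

P(15): 15+10=25 → Z
P(15): 15+10=25 → Z
X(23): 23+10=33≡7 → H
L(11): 11+10=21 → V
O(14): 14+10=24 → Y
U(20): 20+10=30≡4 → E
F(5): 5+10=15 → P
H(7): 7+10=17 → R
X(23): 23+10=33≡7 → H
K(10): 10+10=20 → U
V(21): 21+10=31≡5 → F
Z(25): 25+10=35≡9 → J

ZZHVYEPRHUFJ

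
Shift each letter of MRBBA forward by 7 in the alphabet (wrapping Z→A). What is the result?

M(12): 12+7=19 → T
R(17): 17+7=24 → Y
B(1): 1+7=8 → I
B(1): 1+7=8 → I
A(0): 0+7=7 → H

TYIIH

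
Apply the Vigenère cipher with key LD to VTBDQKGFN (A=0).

Repeat the key across the message: LDLDLDLDL
V(21)+L(11): 32≡6 → G
T(19)+D(3): 22 → W
B(1)+L(11): 12 → M
D(3)+D(3): 6 → G
Q(16)+L(11): 27≡1 → B
K(10)+D(3): 13 → N
G(6)+L(11): 17 → R
F(5)+D(3): 8 → I
N(13)+L(11): 24 → Y

GWMGBNRIY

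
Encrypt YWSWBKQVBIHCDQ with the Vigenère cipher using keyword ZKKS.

XGCOAUANASRUCA

Repeat the key across the message: ZKKSZKKSZKKSZK
Y(24)+Z(25): 49≡23 → X
W(22)+K(10): 32≡6 → G
S(18)+K(10): 28≡2 → C
W(22)+S(18): 40≡14 → O
B(1)+Z(25): 26≡0 → A
K(10)+K(10): 20 → U
Q(16)+K(10): 26≡0 → A
V(21)+S(18): 39≡13 → N
B(1)+Z(25): 26≡0 → A
I(8)+K(10): 18 → S
H(7)+K(10): 17 → R
C(2)+S(18): 20 → U
D(3)+Z(25): 28≡2 → C
Q(16)+K(10): 26≡0 → A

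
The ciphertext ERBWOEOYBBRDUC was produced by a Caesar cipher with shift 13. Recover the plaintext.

REOJBRBLOOEQHP

E(4): 4−13=-9≡17 → R
R(17): 17−13=4 → E
B(1): 1−13=-12≡14 → O
W(22): 22−13=9 → J
O(14): 14−13=1 → B
E(4): 4−13=-9≡17 → R
O(14): 14−13=1 → B
Y(24): 24−13=11 → L
B(1): 1−13=-12≡14 → O
B(1): 1−13=-12≡14 → O
R(17): 17−13=4 → E
D(3): 3−13=-10≡16 → Q
U(20): 20−13=7 → H
C(2): 2−13=-11≡15 → P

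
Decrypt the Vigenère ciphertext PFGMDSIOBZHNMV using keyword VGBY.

Repeat the key across the ciphertext: VGBYVGBYVGBYVG
P(15)−V(21): -6≡20 → U
F(5)−G(6): -1≡25 → Z
G(6)−B(1): 5 → F
M(12)−Y(24): -12≡14 → O
D(3)−V(21): -18≡8 → I
S(18)−G(6): 12 → M
I(8)−B(1): 7 → H
O(14)−Y(24): -10≡16 → Q
B(1)−V(21): -20≡6 → G
Z(25)−G(6): 19 → T
H(7)−B(1): 6 → G
N(13)−Y(24): -11≡15 → P
M(12)−V(21): -9≡17 → R
V(21)−G(6): 15 → P

UZFOIMHQGTGPRP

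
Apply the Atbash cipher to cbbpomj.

xyyklnq

c(2) → x(23)
b(1) → y(24)
b(1) → y(24)
p(15) → k(10)
o(14) → l(11)
m(12) → n(13)
j(9) → q(16)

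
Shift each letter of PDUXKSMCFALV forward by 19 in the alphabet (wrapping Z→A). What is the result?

P(15): 15+19=34≡8 → I
D(3): 3+19=22 → W
U(20): 20+19=39≡13 → N
X(23): 23+19=42≡16 → Q
K(10): 10+19=29≡3 → D
S(18): 18+19=37≡11 → L
M(12): 12+19=31≡5 → F
C(2): 2+19=21 → V
F(5): 5+19=24 → Y
A(0): 0+19=19 → T
L(11): 11+19=30≡4 → E
V(21): 21+19=40≡14 → O

IWNQDLFVYTEO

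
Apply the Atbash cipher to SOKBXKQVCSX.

HLPYCPJEXHC

S(18) → H(7)
O(14) → L(11)
K(10) → P(15)
B(1) → Y(24)
X(23) → C(2)
K(10) → P(15)
Q(16) → J(9)
V(21) → E(4)
C(2) → X(23)
S(18) → H(7)
X(23) → C(2)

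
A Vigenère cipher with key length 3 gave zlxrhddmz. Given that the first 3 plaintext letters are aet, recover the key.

Subtract each crib letter from the matching ciphertext letter (mod 26):
z(25)−a(0)=25 → z
l(11)−e(4)=7 → h
x(23)−t(19)=4 → e

zhe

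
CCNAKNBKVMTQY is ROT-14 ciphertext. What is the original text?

OOZMWZNWHYFCK

C(2): 2−14=-12≡14 → O
C(2): 2−14=-12≡14 → O
N(13): 13−14=-1≡25 → Z
A(0): 0−14=-14≡12 → M
K(10): 10−14=-4≡22 → W
N(13): 13−14=-1≡25 → Z
B(1): 1−14=-13≡13 → N
K(10): 10−14=-4≡22 → W
V(21): 21−14=7 → H
M(12): 12−14=-2≡24 → Y
T(19): 19−14=5 → F
Q(16): 16−14=2 → C
Y(24): 24−14=10 → K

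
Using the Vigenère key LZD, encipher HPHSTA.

Repeat the key across the message: LZDLZD
H(7)+L(11): 18 → S
P(15)+Z(25): 40≡14 → O
H(7)+D(3): 10 → K
S(18)+L(11): 29≡3 → D
T(19)+Z(25): 44≡18 → S
A(0)+D(3): 3 → D

SOKDSD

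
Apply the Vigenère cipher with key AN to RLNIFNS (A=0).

RYNVFAS

Repeat the key across the message: ANANANA
R(17)+A(0): 17 → R
L(11)+N(13): 24 → Y
N(13)+A(0): 13 → N
I(8)+N(13): 21 → V
F(5)+A(0): 5 → F
N(13)+N(13): 26≡0 → A
S(18)+A(0): 18 → S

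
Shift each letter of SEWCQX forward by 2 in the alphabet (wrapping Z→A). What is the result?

S(18): 18+2=20 → U
E(4): 4+2=6 → G
W(22): 22+2=24 → Y
C(2): 2+2=4 → E
Q(16): 16+2=18 → S
X(23): 23+2=25 → Z

UGYESZ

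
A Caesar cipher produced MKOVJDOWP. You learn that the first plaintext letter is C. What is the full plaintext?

CAELZTEMF

From the crib: M(12)−C(2)=10, so the shift is 10.
Subtract 10 from each ciphertext letter:
M(12): 12−10=2 → C
K(10): 10−10=0 → A
O(14): 14−10=4 → E
V(21): 21−10=11 → L
J(9): 9−10=-1≡25 → Z
D(3): 3−10=-7≡19 → T
O(14): 14−10=4 → E
W(22): 22−10=12 → M
P(15): 15−10=5 → F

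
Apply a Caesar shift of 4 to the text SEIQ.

S(18): 18+4=22 → W
E(4): 4+4=8 → I
I(8): 8+4=12 → M
Q(16): 16+4=20 → U

WIMU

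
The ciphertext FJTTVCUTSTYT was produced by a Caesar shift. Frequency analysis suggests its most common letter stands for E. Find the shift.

The most frequent ciphertext letter is T (appears 5 times).
T is position 19; E is position 4.
Shift = 15.

15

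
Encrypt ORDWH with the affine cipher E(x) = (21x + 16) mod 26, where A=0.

YJBKH

O(14): 21·14+16=310≡24 → Y
R(17): 21·17+16=373≡9 → J
D(3): 21·3+16=79≡1 → B
W(22): 21·22+16=478≡10 → K
H(7): 21·7+16=163≡7 → H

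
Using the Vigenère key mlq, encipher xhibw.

jsynh

Repeat the key across the message: mlqml
x(23)+m(12): 35≡9 → j
h(7)+l(11): 18 → s
i(8)+q(16): 24 → y
b(1)+m(12): 13 → n
w(22)+l(11): 33≡7 → h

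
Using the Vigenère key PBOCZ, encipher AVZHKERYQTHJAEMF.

PWNJJTSMSSWKOGLU

Repeat the key across the message: PBOCZPBOCZPBOCZP
A(0)+P(15): 15 → P
V(21)+B(1): 22 → W
Z(25)+O(14): 39≡13 → N
H(7)+C(2): 9 → J
K(10)+Z(25): 35≡9 → J
E(4)+P(15): 19 → T
R(17)+B(1): 18 → S
Y(24)+O(14): 38≡12 → M
Q(16)+C(2): 18 → S
T(19)+Z(25): 44≡18 → S
H(7)+P(15): 22 → W
J(9)+B(1): 10 → K
A(0)+O(14): 14 → O
E(4)+C(2): 6 → G
M(12)+Z(25): 37≡11 → L
F(5)+P(15): 20 → U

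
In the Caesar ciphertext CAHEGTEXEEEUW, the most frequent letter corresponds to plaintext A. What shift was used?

The most frequent ciphertext letter is E (appears 5 times).
E is position 4; A is position 0.
Shift = 4.

4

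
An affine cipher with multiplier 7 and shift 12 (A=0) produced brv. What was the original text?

rxf

The inverse of 7 mod 26 is 15, since 7·15=105≡1. Apply D(y)=15·(y−12) mod 26:
b(1): 15·(1−12)=-165≡17 → r
r(17): 15·(17−12)=75≡23 → x
v(21): 15·(21−12)=135≡5 → f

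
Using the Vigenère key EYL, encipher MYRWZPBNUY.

QWCAXAFLFC

Repeat the key across the message: EYLEYLEYLE
M(12)+E(4): 16 → Q
Y(24)+Y(24): 48≡22 → W
R(17)+L(11): 28≡2 → C
W(22)+E(4): 26≡0 → A
Z(25)+Y(24): 49≡23 → X
P(15)+L(11): 26≡0 → A
B(1)+E(4): 5 → F
N(13)+Y(24): 37≡11 → L
U(20)+L(11): 31≡5 → F
Y(24)+E(4): 28≡2 → C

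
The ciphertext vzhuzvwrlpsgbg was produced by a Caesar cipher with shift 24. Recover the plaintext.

v(21): 21−24=-3≡23 → x
z(25): 25−24=1 → b
h(7): 7−24=-17≡9 → j
u(20): 20−24=-4≡22 → w
z(25): 25−24=1 → b
v(21): 21−24=-3≡23 → x
w(22): 22−24=-2≡24 → y
r(17): 17−24=-7≡19 → t
l(11): 11−24=-13≡13 → n
p(15): 15−24=-9≡17 → r
s(18): 18−24=-6≡20 → u
g(6): 6−24=-18≡8 → i
b(1): 1−24=-23≡3 → d
g(6): 6−24=-18≡8 → i

xbjwbxytnruidi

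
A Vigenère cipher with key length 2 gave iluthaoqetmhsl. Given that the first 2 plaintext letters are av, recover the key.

Subtract each crib letter from the matching ciphertext letter (mod 26):
i(8)−a(0)=8 → i
l(11)−v(21)=-10≡16 → q

iq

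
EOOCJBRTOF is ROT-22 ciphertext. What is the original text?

E(4): 4−22=-18≡8 → I
O(14): 14−22=-8≡18 → S
O(14): 14−22=-8≡18 → S
C(2): 2−22=-20≡6 → G
J(9): 9−22=-13≡13 → N
B(1): 1−22=-21≡5 → F
R(17): 17−22=-5≡21 → V
T(19): 19−22=-3≡23 → X
O(14): 14−22=-8≡18 → S
F(5): 5−22=-17≡9 → J

ISSGNFVXSJ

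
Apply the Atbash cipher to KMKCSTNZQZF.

K(10) → P(15)
M(12) → N(13)
K(10) → P(15)
C(2) → X(23)
S(18) → H(7)
T(19) → G(6)
N(13) → M(12)
Z(25) → A(0)
Q(16) → J(9)
Z(25) → A(0)
F(5) → U(20)

PNPXHGMAJAU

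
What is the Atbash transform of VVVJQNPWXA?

V(21) → E(4)
V(21) → E(4)
V(21) → E(4)
J(9) → Q(16)
Q(16) → J(9)
N(13) → M(12)
P(15) → K(10)
W(22) → D(3)
X(23) → C(2)
A(0) → Z(25)

EEEQJMKDCZ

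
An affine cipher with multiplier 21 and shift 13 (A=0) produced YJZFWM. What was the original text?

The inverse of 21 mod 26 is 5, since 21·5=105≡1. Apply D(y)=5·(y−13) mod 26:
Y(24): 5·(24−13)=55≡3 → D
J(9): 5·(9−13)=-20≡6 → G
Z(25): 5·(25−13)=60≡8 → I
F(5): 5·(5−13)=-40≡12 → M
W(22): 5·(22−13)=45≡19 → T
M(12): 5·(12−13)=-5≡21 → V

DGIMTV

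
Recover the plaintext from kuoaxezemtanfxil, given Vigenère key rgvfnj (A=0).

totvkviyroneorng

Repeat the key across the ciphertext: rgvfnjrgvfnjrgvf
k(10)−r(17): -7≡19 → t
u(20)−g(6): 14 → o
o(14)−v(21): -7≡19 → t
a(0)−f(5): -5≡21 → v
x(23)−n(13): 10 → k
e(4)−j(9): -5≡21 → v
z(25)−r(17): 8 → i
e(4)−g(6): -2≡24 → y
m(12)−v(21): -9≡17 → r
t(19)−f(5): 14 → o
a(0)−n(13): -13≡13 → n
n(13)−j(9): 4 → e
f(5)−r(17): -12≡14 → o
x(23)−g(6): 17 → r
i(8)−v(21): -13≡13 → n
l(11)−f(5): 6 → g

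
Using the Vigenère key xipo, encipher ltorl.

ibdfi

Repeat the key across the message: xipox
l(11)+x(23): 34≡8 → i
t(19)+i(8): 27≡1 → b
o(14)+p(15): 29≡3 → d
r(17)+o(14): 31≡5 → f
l(11)+x(23): 34≡8 → i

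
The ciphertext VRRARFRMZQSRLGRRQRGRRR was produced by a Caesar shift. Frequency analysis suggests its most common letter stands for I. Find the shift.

The most frequent ciphertext letter is R (appears 11 times).
R is position 17; I is position 8.
Shift = 9.

9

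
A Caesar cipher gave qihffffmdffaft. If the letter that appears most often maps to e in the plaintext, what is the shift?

1

The most frequent ciphertext letter is f (appears 7 times).
f is position 5; e is position 4.
Shift = 1.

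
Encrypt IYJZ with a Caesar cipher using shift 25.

HXIY

I(8): 8+25=33≡7 → H
Y(24): 24+25=49≡23 → X
J(9): 9+25=34≡8 → I
Z(25): 25+25=50≡24 → Y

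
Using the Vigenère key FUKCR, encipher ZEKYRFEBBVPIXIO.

Repeat the key across the message: FUKCRFUKCRFUKCR
Z(25)+F(5): 30≡4 → E
E(4)+U(20): 24 → Y
K(10)+K(10): 20 → U
Y(24)+C(2): 26≡0 → A
R(17)+R(17): 34≡8 → I
F(5)+F(5): 10 → K
E(4)+U(20): 24 → Y
B(1)+K(10): 11 → L
B(1)+C(2): 3 → D
V(21)+R(17): 38≡12 → M
P(15)+F(5): 20 → U
I(8)+U(20): 28≡2 → C
X(23)+K(10): 33≡7 → H
I(8)+C(2): 10 → K
O(14)+R(17): 31≡5 → F

EYUAIKYLDMUCHKF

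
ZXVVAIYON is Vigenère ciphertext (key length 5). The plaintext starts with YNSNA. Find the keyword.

Subtract each crib letter from the matching ciphertext letter (mod 26):
Z(25)−Y(24)=1 → B
X(23)−N(13)=10 → K
V(21)−S(18)=3 → D
V(21)−N(13)=8 → I
A(0)−A(0)=0 → A

BKDIA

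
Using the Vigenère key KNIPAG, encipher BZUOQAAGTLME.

LMCDQGKTBAMK

Repeat the key across the message: KNIPAGKNIPAG
B(1)+K(10): 11 → L
Z(25)+N(13): 38≡12 → M
U(20)+I(8): 28≡2 → C
O(14)+P(15): 29≡3 → D
Q(16)+A(0): 16 → Q
A(0)+G(6): 6 → G
A(0)+K(10): 10 → K
G(6)+N(13): 19 → T
T(19)+I(8): 27≡1 → B
L(11)+P(15): 26≡0 → A
M(12)+A(0): 12 → M
E(4)+G(6): 10 → K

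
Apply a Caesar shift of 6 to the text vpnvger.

bvtbmkx

v(21): 21+6=27≡1 → b
p(15): 15+6=21 → v
n(13): 13+6=19 → t
v(21): 21+6=27≡1 → b
g(6): 6+6=12 → m
e(4): 4+6=10 → k
r(17): 17+6=23 → x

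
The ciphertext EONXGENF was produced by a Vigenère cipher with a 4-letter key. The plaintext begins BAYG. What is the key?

DOPR

Subtract each crib letter from the matching ciphertext letter (mod 26):
E(4)−B(1)=3 → D
O(14)−A(0)=14 → O
N(13)−Y(24)=-11≡15 → P
X(23)−G(6)=17 → R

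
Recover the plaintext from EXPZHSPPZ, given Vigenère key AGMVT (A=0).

ERDEOSJDE

Repeat the key across the ciphertext: AGMVTAGMV
E(4)−A(0): 4 → E
X(23)−G(6): 17 → R
P(15)−M(12): 3 → D
Z(25)−V(21): 4 → E
H(7)−T(19): -12≡14 → O
S(18)−A(0): 18 → S
P(15)−G(6): 9 → J
P(15)−M(12): 3 → D
Z(25)−V(21): 4 → E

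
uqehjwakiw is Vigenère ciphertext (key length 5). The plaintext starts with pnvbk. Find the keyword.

Subtract each crib letter from the matching ciphertext letter (mod 26):
u(20)−p(15)=5 → f
q(16)−n(13)=3 → d
e(4)−v(21)=-17≡9 → j
h(7)−b(1)=6 → g
j(9)−k(10)=-1≡25 → z

fdjgz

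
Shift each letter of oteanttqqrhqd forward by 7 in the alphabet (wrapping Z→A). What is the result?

valhuaaxxyoxk

o(14): 14+7=21 → v
t(19): 19+7=26≡0 → a
e(4): 4+7=11 → l
a(0): 0+7=7 → h
n(13): 13+7=20 → u
t(19): 19+7=26≡0 → a
t(19): 19+7=26≡0 → a
q(16): 16+7=23 → x
q(16): 16+7=23 → x
r(17): 17+7=24 → y
h(7): 7+7=14 → o
q(16): 16+7=23 → x
d(3): 3+7=10 → k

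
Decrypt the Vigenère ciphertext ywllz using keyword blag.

Repeat the key across the ciphertext: blagb
y(24)−b(1): 23 → x
w(22)−l(11): 11 → l
l(11)−a(0): 11 → l
l(11)−g(6): 5 → f
z(25)−b(1): 24 → y

xllfy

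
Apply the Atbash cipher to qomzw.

jlnad

q(16) → j(9)
o(14) → l(11)
m(12) → n(13)
z(25) → a(0)
w(22) → d(3)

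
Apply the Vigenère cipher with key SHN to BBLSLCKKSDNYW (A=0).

Repeat the key across the message: SHNSHNSHNSHNS
B(1)+S(18): 19 → T
B(1)+H(7): 8 → I
L(11)+N(13): 24 → Y
S(18)+S(18): 36≡10 → K
L(11)+H(7): 18 → S
C(2)+N(13): 15 → P
K(10)+S(18): 28≡2 → C
K(10)+H(7): 17 → R
S(18)+N(13): 31≡5 → F
D(3)+S(18): 21 → V
N(13)+H(7): 20 → U
Y(24)+N(13): 37≡11 → L
W(22)+S(18): 40≡14 → O

TIYKSPCRFVULO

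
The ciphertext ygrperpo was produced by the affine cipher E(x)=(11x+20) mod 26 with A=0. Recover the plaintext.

yuvjivjq

The inverse of 11 mod 26 is 19, since 11·19=209≡1. Apply D(y)=19·(y−20) mod 26:
y(24): 19·(24−20)=76≡24 → y
g(6): 19·(6−20)=-266≡20 → u
r(17): 19·(17−20)=-57≡21 → v
p(15): 19·(15−20)=-95≡9 → j
e(4): 19·(4−20)=-304≡8 → i
r(17): 19·(17−20)=-57≡21 → v
p(15): 19·(15−20)=-95≡9 → j
o(14): 19·(14−20)=-114≡16 → q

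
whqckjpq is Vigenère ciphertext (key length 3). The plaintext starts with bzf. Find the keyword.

Subtract each crib letter from the matching ciphertext letter (mod 26):
w(22)−b(1)=21 → v
h(7)−z(25)=-18≡8 → i
q(16)−f(5)=11 → l

vil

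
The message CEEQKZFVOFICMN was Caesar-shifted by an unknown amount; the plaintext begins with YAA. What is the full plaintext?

YAAMGVBRKBEYIJ

From the crib: C(2)−Y(24)=-22≡4, so the shift is 4.
Subtract 4 from each ciphertext letter:
C(2): 2−4=-2≡24 → Y
E(4): 4−4=0 → A
E(4): 4−4=0 → A
Q(16): 16−4=12 → M
K(10): 10−4=6 → G
Z(25): 25−4=21 → V
F(5): 5−4=1 → B
V(21): 21−4=17 → R
O(14): 14−4=10 → K
F(5): 5−4=1 → B
I(8): 8−4=4 → E
C(2): 2−4=-2≡24 → Y
M(12): 12−4=8 → I
N(13): 13−4=9 → J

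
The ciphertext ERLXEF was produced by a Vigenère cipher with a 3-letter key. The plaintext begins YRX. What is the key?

GAO

Subtract each crib letter from the matching ciphertext letter (mod 26):
E(4)−Y(24)=-20≡6 → G
R(17)−R(17)=0 → A
L(11)−X(23)=-12≡14 → O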